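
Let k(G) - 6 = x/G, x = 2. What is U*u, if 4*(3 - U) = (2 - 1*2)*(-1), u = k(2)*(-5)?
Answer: -105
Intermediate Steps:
k(G) = 6 + 2/G
u = -35 (u = (6 + 2/2)*(-5) = (6 + 2*(1/2))*(-5) = (6 + 1)*(-5) = 7*(-5) = -35)
U = 3 (U = 3 - (2 - 1*2)*(-1)/4 = 3 - (2 - 2)*(-1)/4 = 3 - 0*(-1) = 3 - 1/4*0 = 3 + 0 = 3)
U*u = 3*(-35) = -105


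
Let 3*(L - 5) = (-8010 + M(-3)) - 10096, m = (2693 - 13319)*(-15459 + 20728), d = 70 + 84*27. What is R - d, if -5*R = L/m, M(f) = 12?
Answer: -1963512995659/839825910 ≈ -2338.0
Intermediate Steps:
d = 2338 (d = 70 + 2268 = 2338)
m = -55988394 (m = -10626*5269 = -55988394)
L = -18079/3 (L = 5 + ((-8010 + 12) - 10096)/3 = 5 + (-7998 - 10096)/3 = 5 + (⅓)*(-18094) = 5 - 18094/3 = -18079/3 ≈ -6026.3)
R = -18079/839825910 (R = -(-18079)/(15*(-55988394)) = -(-18079)*(-1)/(15*55988394) = -⅕*18079/167965182 = -18079/839825910 ≈ -2.1527e-5)
R - d = -18079/839825910 - 1*2338 = -18079/839825910 - 2338 = -1963512995659/839825910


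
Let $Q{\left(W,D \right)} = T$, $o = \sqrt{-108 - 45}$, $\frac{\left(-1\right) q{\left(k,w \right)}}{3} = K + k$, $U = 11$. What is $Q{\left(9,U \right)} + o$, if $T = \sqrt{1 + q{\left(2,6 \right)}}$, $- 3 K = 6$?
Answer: $1 + 3 i \sqrt{17} \approx 1.0 + 12.369 i$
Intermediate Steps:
$K = -2$ ($K = \left(- \frac{1}{3}\right) 6 = -2$)
$q{\left(k,w \right)} = 6 - 3 k$ ($q{\left(k,w \right)} = - 3 \left(-2 + k\right) = 6 - 3 k$)
$o = 3 i \sqrt{17}$ ($o = \sqrt{-153} = 3 i \sqrt{17} \approx 12.369 i$)
$T = 1$ ($T = \sqrt{1 + \left(6 - 6\right)} = \sqrt{1 + 0} = \sqrt{1} = 1$)
$Q{\left(W,D \right)} = 1$
$Q{\left(9,U \right)} + o = 1 + 3 i \sqrt{17}$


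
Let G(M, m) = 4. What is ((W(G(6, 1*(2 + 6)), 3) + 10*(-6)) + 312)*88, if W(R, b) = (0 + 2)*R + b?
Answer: 23144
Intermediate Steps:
W(R, b) = b + 2*R (W(R, b) = 2*R + b = b + 2*R)
((W(G(6, 1*(2 + 6)), 3) + 10*(-6)) + 312)*88 = (((3 + 2*4) + 10*(-6)) + 312)*88 = (((3 + 8) - 60) + 312)*88 = ((11 - 60) + 312)*88 = (-49 + 312)*88 = 263*88 = 23144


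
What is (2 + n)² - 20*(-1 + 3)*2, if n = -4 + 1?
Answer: -79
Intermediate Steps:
n = -3
(2 + n)² - 20*(-1 + 3)*2 = (2 - 3)² - 20*(-1 + 3)*2 = (-1)² - 40*2 = 1 - 20*4 = 1 - 80 = -79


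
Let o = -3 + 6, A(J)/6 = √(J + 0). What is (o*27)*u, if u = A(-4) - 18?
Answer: -1458 + 972*I ≈ -1458.0 + 972.0*I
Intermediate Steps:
A(J) = 6*√J (A(J) = 6*√(J + 0) = 6*√J)
u = -18 + 12*I (u = 6*√(-4) - 18 = 6*(2*I) - 18 = 12*I - 18 = -18 + 12*I ≈ -18.0 + 12.0*I)
o = 3
(o*27)*u = (3*27)*(-18 + 12*I) = 81*(-18 + 12*I) = -1458 + 972*I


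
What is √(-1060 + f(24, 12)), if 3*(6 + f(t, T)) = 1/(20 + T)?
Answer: I*√614010/24 ≈ 32.649*I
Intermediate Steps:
f(t, T) = -6 + 1/(3*(20 + T))
√(-1060 + f(24, 12)) = √(-1060 + (-359 - 18*12)/(3*(20 + 12))) = √(-1060 + (⅓)*(-359 - 216)/32) = √(-1060 + (⅓)*(1/32)*(-575)) = √(-1060 - 575/96) = √(-102335/96) = I*√614010/24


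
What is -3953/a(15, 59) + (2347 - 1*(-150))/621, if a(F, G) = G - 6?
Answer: -2322472/32913 ≈ -70.564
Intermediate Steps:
a(F, G) = -6 + G
-3953/a(15, 59) + (2347 - 1*(-150))/621 = -3953/(-6 + 59) + (2347 - 1*(-150))/621 = -3953/53 + (2347 + 150)*(1/621) = -3953*1/53 + 2497*(1/621) = -3953/53 + 2497/621 = -2322472/32913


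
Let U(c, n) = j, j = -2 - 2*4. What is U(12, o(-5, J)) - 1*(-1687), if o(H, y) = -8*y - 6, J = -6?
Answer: 1677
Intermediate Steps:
o(H, y) = -6 - 8*y
j = -10 (j = -2 - 8 = -10)
U(c, n) = -10
U(12, o(-5, J)) - 1*(-1687) = -10 - 1*(-1687) = -10 + 1687 = 1677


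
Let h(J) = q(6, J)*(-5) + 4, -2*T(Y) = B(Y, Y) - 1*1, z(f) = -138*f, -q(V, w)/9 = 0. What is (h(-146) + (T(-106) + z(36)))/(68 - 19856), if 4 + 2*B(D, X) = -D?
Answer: 1663/6596 ≈ 0.25212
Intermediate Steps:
q(V, w) = 0 (q(V, w) = -9*0 = 0)
B(D, X) = -2 - D/2 (B(D, X) = -2 + (-D)/2 = -2 - D/2)
T(Y) = 3/2 + Y/4 (T(Y) = -((-2 - Y/2) - 1*1)/2 = -((-2 - Y/2) - 1)/2 = -(-3 - Y/2)/2 = 3/2 + Y/4)
h(J) = 4 (h(J) = 0*(-5) + 4 = 0 + 4 = 4)
(h(-146) + (T(-106) + z(36)))/(68 - 19856) = (4 + ((3/2 + (¼)*(-106)) - 138*36))/(68 - 19856) = (4 + ((3/2 - 53/2) - 4968))/(-19788) = (4 + (-25 - 4968))*(-1/19788) = (4 - 4993)*(-1/19788) = -4989*(-1/19788) = 1663/6596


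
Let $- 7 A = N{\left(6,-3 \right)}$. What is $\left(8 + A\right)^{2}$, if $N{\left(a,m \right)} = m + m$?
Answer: $\frac{3844}{49} \approx 78.449$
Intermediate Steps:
$N{\left(a,m \right)} = 2 m$
$A = \frac{6}{7}$ ($A = - \frac{2 \left(-3\right)}{7} = \left(- \frac{1}{7}\right) \left(-6\right) = \frac{6}{7} \approx 0.85714$)
$\left(8 + A\right)^{2} = \left(8 + \frac{6}{7}\right)^{2} = \left(\frac{62}{7}\right)^{2} = \frac{3844}{49}$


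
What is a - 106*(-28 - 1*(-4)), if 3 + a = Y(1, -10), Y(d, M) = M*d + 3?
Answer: 2534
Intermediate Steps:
Y(d, M) = 3 + M*d
a = -10 (a = -3 + (3 - 10*1) = -3 + (3 - 10) = -3 - 7 = -10)
a - 106*(-28 - 1*(-4)) = -10 - 106*(-28 - 1*(-4)) = -10 - 106*(-28 + 4) = -10 - 106*(-24) = -10 + 2544 = 2534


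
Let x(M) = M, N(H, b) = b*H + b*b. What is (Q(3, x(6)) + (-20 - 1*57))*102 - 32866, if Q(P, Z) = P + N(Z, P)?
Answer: -37660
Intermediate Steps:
N(H, b) = b² + H*b (N(H, b) = H*b + b² = b² + H*b)
Q(P, Z) = P + P*(P + Z) (Q(P, Z) = P + P*(Z + P) = P + P*(P + Z))
(Q(3, x(6)) + (-20 - 1*57))*102 - 32866 = (3*(1 + 3 + 6) + (-20 - 1*57))*102 - 32866 = (3*10 + (-20 - 57))*102 - 32866 = (30 - 77)*102 - 32866 = -47*102 - 32866 = -4794 - 32866 = -37660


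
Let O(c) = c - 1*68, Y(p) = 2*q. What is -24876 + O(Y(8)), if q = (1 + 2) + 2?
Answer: -24934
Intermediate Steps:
q = 5 (q = 3 + 2 = 5)
Y(p) = 10 (Y(p) = 2*5 = 10)
O(c) = -68 + c (O(c) = c - 68 = -68 + c)
-24876 + O(Y(8)) = -24876 + (-68 + 10) = -24876 - 58 = -24934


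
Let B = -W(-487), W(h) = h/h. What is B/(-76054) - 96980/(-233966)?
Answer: 3687975443/8897025082 ≈ 0.41452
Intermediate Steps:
W(h) = 1
B = -1 (B = -1*1 = -1)
B/(-76054) - 96980/(-233966) = -1/(-76054) - 96980/(-233966) = -1*(-1/76054) - 96980*(-1/233966) = 1/76054 + 48490/116983 = 3687975443/8897025082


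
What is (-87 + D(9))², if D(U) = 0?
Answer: 7569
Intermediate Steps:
(-87 + D(9))² = (-87 + 0)² = (-87)² = 7569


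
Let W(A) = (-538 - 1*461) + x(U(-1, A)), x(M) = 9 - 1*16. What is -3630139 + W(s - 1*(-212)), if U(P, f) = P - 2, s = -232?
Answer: -3631145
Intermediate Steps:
U(P, f) = -2 + P
x(M) = -7 (x(M) = 9 - 16 = -7)
W(A) = -1006 (W(A) = (-538 - 1*461) - 7 = (-538 - 461) - 7 = -999 - 7 = -1006)
-3630139 + W(s - 1*(-212)) = -3630139 - 1006 = -3631145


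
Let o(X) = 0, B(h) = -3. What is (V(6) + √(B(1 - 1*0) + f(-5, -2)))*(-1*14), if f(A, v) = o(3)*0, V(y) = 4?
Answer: -56 - 14*I*√3 ≈ -56.0 - 24.249*I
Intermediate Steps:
f(A, v) = 0 (f(A, v) = 0*0 = 0)
(V(6) + √(B(1 - 1*0) + f(-5, -2)))*(-1*14) = (4 + √(-3 + 0))*(-1*14) = (4 + √(-3))*(-14) = (4 + I*√3)*(-14) = -56 - 14*I*√3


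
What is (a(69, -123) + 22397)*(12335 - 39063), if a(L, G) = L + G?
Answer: -597183704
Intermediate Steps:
a(L, G) = G + L
(a(69, -123) + 22397)*(12335 - 39063) = ((-123 + 69) + 22397)*(12335 - 39063) = (-54 + 22397)*(-26728) = 22343*(-26728) = -597183704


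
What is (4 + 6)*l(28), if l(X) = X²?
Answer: 7840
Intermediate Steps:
(4 + 6)*l(28) = (4 + 6)*28² = 10*784 = 7840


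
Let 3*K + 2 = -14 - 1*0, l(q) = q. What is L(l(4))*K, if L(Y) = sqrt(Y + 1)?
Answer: -16*sqrt(5)/3 ≈ -11.926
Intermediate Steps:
L(Y) = sqrt(1 + Y)
K = -16/3 (K = -2/3 + (-14 - 1*0)/3 = -2/3 + (-14 + 0)/3 = -2/3 + (1/3)*(-14) = -2/3 - 14/3 = -16/3 ≈ -5.3333)
L(l(4))*K = sqrt(1 + 4)*(-16/3) = sqrt(5)*(-16/3) = -16*sqrt(5)/3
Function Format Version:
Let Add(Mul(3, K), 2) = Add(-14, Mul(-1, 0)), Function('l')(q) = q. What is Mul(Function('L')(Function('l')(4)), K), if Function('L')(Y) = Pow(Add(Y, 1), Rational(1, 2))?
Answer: Mul(Rational(-16, 3), Pow(5, Rational(1, 2))) ≈ -11.926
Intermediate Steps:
Function('L')(Y) = Pow(Add(1, Y), Rational(1, 2))
K = Rational(-16, 3) (K = Add(Rational(-2, 3), Mul(Rational(1, 3), Add(-14, Mul(-1, 0)))) = Add(Rational(-2, 3), Mul(Rational(1, 3), Add(-14, 0))) = Add(Rational(-2, 3), Mul(Rational(1, 3), -14)) = Add(Rational(-2, 3), Rational(-14, 3)) = Rational(-16, 3) ≈ -5.3333)
Mul(Function('L')(Function('l')(4)), K) = Mul(Pow(Add(1, 4), Rational(1, 2)), Rational(-16, 3)) = Mul(Pow(5, Rational(1, 2)), Rational(-16, 3)) = Mul(Rational(-16, 3), Pow(5, Rational(1, 2)))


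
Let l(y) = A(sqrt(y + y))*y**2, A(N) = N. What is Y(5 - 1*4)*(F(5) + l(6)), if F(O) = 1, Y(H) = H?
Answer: 1 + 72*sqrt(3) ≈ 125.71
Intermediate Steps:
l(y) = sqrt(2)*y**(5/2) (l(y) = sqrt(y + y)*y**2 = sqrt(2*y)*y**2 = (sqrt(2)*sqrt(y))*y**2 = sqrt(2)*y**(5/2))
Y(5 - 1*4)*(F(5) + l(6)) = (5 - 1*4)*(1 + sqrt(2)*6**(5/2)) = (5 - 4)*(1 + sqrt(2)*(36*sqrt(6))) = 1*(1 + 72*sqrt(3)) = 1 + 72*sqrt(3)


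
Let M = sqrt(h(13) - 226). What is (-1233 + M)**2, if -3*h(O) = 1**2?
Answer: (3699 - I*sqrt(2037))**2/9 ≈ 1.5201e+6 - 37099.0*I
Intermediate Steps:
h(O) = -1/3 (h(O) = -1/3*1**2 = -1/3*1 = -1/3)
M = I*sqrt(2037)/3 (M = sqrt(-1/3 - 226) = sqrt(-679/3) = I*sqrt(2037)/3 ≈ 15.044*I)
(-1233 + M)**2 = (-1233 + I*sqrt(2037)/3)**2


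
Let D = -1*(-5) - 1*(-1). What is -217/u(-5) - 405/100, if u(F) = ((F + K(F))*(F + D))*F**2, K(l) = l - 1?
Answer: -3587/1100 ≈ -3.2609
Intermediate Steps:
K(l) = -1 + l
D = 6 (D = 5 + 1 = 6)
u(F) = F**2*(-1 + 2*F)*(6 + F) (u(F) = ((F + (-1 + F))*(F + 6))*F**2 = ((-1 + 2*F)*(6 + F))*F**2 = F**2*(-1 + 2*F)*(6 + F))
-217/u(-5) - 405/100 = -217*1/(25*(-6 + 2*(-5)**2 + 11*(-5))) - 405/100 = -217*1/(25*(-6 + 2*25 - 55)) - 405*1/100 = -217*1/(25*(-6 + 50 - 55)) - 81/20 = -217/(25*(-11)) - 81/20 = -217/(-275) - 81/20 = -217*(-1/275) - 81/20 = 217/275 - 81/20 = -3587/1100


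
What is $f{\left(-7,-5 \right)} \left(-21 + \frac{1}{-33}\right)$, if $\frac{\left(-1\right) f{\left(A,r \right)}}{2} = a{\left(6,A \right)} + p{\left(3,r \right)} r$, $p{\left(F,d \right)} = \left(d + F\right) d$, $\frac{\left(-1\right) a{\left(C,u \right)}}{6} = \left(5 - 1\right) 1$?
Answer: $- \frac{102712}{33} \approx -3112.5$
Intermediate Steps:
$a{\left(C,u \right)} = -24$ ($a{\left(C,u \right)} = - 6 \left(5 - 1\right) 1 = - 6 \cdot 4 \cdot 1 = \left(-6\right) 4 = -24$)
$p{\left(F,d \right)} = d \left(F + d\right)$ ($p{\left(F,d \right)} = \left(F + d\right) d = d \left(F + d\right)$)
$f{\left(A,r \right)} = 48 - 2 r^{2} \left(3 + r\right)$ ($f{\left(A,r \right)} = - 2 \left(-24 + r \left(3 + r\right) r\right) = - 2 \left(-24 + r^{2} \left(3 + r\right)\right) = 48 - 2 r^{2} \left(3 + r\right)$)
$f{\left(-7,-5 \right)} \left(-21 + \frac{1}{-33}\right) = \left(48 - 2 \left(-5\right)^{2} \left(3 - 5\right)\right) \left(-21 + \frac{1}{-33}\right) = \left(48 - 50 \left(-2\right)\right) \left(-21 - \frac{1}{33}\right) = \left(48 + 100\right) \left(- \frac{694}{33}\right) = 148 \left(- \frac{694}{33}\right) = - \frac{102712}{33}$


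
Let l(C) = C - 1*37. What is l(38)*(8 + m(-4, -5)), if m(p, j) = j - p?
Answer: 7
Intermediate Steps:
l(C) = -37 + C (l(C) = C - 37 = -37 + C)
l(38)*(8 + m(-4, -5)) = (-37 + 38)*(8 + (-5 - 1*(-4))) = 1*(8 + (-5 + 4)) = 1*(8 - 1) = 1*7 = 7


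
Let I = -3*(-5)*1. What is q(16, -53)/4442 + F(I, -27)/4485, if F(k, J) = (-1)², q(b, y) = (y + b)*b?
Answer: -1325339/9961185 ≈ -0.13305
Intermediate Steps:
q(b, y) = b*(b + y) (q(b, y) = (b + y)*b = b*(b + y))
I = 15 (I = 15*1 = 15)
F(k, J) = 1
q(16, -53)/4442 + F(I, -27)/4485 = (16*(16 - 53))/4442 + 1/4485 = (16*(-37))*(1/4442) + 1*(1/4485) = -592*1/4442 + 1/4485 = -296/2221 + 1/4485 = -1325339/9961185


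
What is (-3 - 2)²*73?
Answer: 1825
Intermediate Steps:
(-3 - 2)²*73 = (-5)²*73 = 25*73 = 1825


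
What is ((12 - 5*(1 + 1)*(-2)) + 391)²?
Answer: 178929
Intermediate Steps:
((12 - 5*(1 + 1)*(-2)) + 391)² = ((12 - 5*2*(-2)) + 391)² = ((12 - 10*(-2)) + 391)² = ((12 + 20) + 391)² = (32 + 391)² = 423² = 178929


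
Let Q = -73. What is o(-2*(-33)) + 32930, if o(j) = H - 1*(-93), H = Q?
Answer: 32950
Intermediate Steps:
H = -73
o(j) = 20 (o(j) = -73 - 1*(-93) = -73 + 93 = 20)
o(-2*(-33)) + 32930 = 20 + 32930 = 32950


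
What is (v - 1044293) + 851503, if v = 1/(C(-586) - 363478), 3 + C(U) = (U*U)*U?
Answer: -38865217998231/201593537 ≈ -1.9279e+5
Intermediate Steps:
C(U) = -3 + U**3 (C(U) = -3 + (U*U)*U = -3 + U**2*U = -3 + U**3)
v = -1/201593537 (v = 1/((-3 + (-586)**3) - 363478) = 1/((-3 - 201230056) - 363478) = 1/(-201230059 - 363478) = 1/(-201593537) = -1/201593537 ≈ -4.9605e-9)
(v - 1044293) + 851503 = (-1/201593537 - 1044293) + 851503 = -210522719534342/201593537 + 851503 = -38865217998231/201593537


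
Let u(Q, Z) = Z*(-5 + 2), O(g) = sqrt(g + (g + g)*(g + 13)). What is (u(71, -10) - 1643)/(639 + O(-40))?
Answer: -1030707/406201 + 3226*sqrt(530)/406201 ≈ -2.3546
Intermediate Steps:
O(g) = sqrt(g + 2*g*(13 + g)) (O(g) = sqrt(g + (2*g)*(13 + g)) = sqrt(g + 2*g*(13 + g)))
u(Q, Z) = -3*Z (u(Q, Z) = Z*(-3) = -3*Z)
(u(71, -10) - 1643)/(639 + O(-40)) = (-3*(-10) - 1643)/(639 + sqrt(-40*(27 + 2*(-40)))) = (30 - 1643)/(639 + sqrt(-40*(27 - 80))) = -1613/(639 + sqrt(-40*(-53))) = -1613/(639 + sqrt(2120)) = -1613/(639 + 2*sqrt(530))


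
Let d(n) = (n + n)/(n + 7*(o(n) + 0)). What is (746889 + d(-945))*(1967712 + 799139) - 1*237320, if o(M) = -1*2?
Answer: 283115403522773/137 ≈ 2.0665e+12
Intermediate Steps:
o(M) = -2
d(n) = 2*n/(-14 + n) (d(n) = (n + n)/(n + 7*(-2 + 0)) = (2*n)/(n + 7*(-2)) = (2*n)/(n - 14) = (2*n)/(-14 + n) = 2*n/(-14 + n))
(746889 + d(-945))*(1967712 + 799139) - 1*237320 = (746889 + 2*(-945)/(-14 - 945))*(1967712 + 799139) - 1*237320 = (746889 + 2*(-945)/(-959))*2766851 - 237320 = (746889 + 2*(-945)*(-1/959))*2766851 - 237320 = (746889 + 270/137)*2766851 - 237320 = (102324063/137)*2766851 - 237320 = 283115436035613/137 - 237320 = 283115403522773/137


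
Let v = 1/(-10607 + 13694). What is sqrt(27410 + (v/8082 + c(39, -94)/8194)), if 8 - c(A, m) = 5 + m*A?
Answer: 10*sqrt(180392268043865984638)/811242873 ≈ 165.56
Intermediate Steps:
c(A, m) = 3 - A*m (c(A, m) = 8 - (5 + m*A) = 8 - (5 + A*m) = 8 + (-5 - A*m) = 3 - A*m)
v = 1/3087 ≈ 0.00032394
sqrt(27410 + (v/8082 + c(39, -94)/8194)) = sqrt(27410 + ((1/3087)/8082 + (3 - 1*39*(-94))/8194)) = sqrt(27410 + ((1/3087)*(1/8082) + (3 + 3666)*(1/8194))) = sqrt(27410 + (1/24949134 + 3669*(1/8194))) = sqrt(27410 + (1/24949134 + 3669/8194)) = sqrt(27410 + 22884595210/51108300999) = sqrt(1400901414977800/51108300999) = 10*sqrt(180392268043865984638)/811242873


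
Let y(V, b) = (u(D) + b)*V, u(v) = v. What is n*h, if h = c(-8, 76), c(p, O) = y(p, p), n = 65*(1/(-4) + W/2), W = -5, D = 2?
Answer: -8580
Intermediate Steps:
n = -715/4 (n = 65*(1/(-4) - 5/2) = 65*(1*(-¼) - 5*½) = 65*(-¼ - 5/2) = 65*(-11/4) = -715/4 ≈ -178.75)
y(V, b) = V*(2 + b) (y(V, b) = (2 + b)*V = V*(2 + b))
c(p, O) = p*(2 + p)
h = 48 (h = -8*(2 - 8) = -8*(-6) = 48)
n*h = -715/4*48 = -8580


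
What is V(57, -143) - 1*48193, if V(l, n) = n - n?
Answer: -48193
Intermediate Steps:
V(l, n) = 0
V(57, -143) - 1*48193 = 0 - 1*48193 = 0 - 48193 = -48193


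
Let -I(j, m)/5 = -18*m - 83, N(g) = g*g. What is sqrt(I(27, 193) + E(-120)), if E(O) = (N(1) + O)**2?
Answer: sqrt(31946) ≈ 178.73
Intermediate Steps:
N(g) = g**2
I(j, m) = 415 + 90*m (I(j, m) = -5*(-18*m - 83) = -5*(-83 - 18*m) = 415 + 90*m)
E(O) = (1 + O)**2 (E(O) = (1**2 + O)**2 = (1 + O)**2)
sqrt(I(27, 193) + E(-120)) = sqrt((415 + 90*193) + (1 - 120)**2) = sqrt((415 + 17370) + (-119)**2) = sqrt(17785 + 14161) = sqrt(31946)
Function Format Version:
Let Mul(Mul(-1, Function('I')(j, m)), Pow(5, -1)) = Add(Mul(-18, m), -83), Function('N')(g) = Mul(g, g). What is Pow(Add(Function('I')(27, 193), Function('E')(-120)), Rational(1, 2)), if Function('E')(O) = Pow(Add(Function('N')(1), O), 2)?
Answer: Pow(31946, Rational(1, 2)) ≈ 178.73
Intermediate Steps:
Function('N')(g) = Pow(g, 2)
Function('I')(j, m) = Add(415, Mul(90, m)) (Function('I')(j, m) = Mul(-5, Add(Mul(-18, m), -83)) = Mul(-5, Add(-83, Mul(-18, m))) = Add(415, Mul(90, m)))
Function('E')(O) = Pow(Add(1, O), 2) (Function('E')(O) = Pow(Add(Pow(1, 2), O), 2) = Pow(Add(1, O), 2))
Pow(Add(Function('I')(27, 193), Function('E')(-120)), Rational(1, 2)) = Pow(Add(Add(415, Mul(90, 193)), Pow(Add(1, -120), 2)), Rational(1, 2)) = Pow(Add(Add(415, 17370), Pow(-119, 2)), Rational(1, 2)) = Pow(Add(17785, 14161), Rational(1, 2)) = Pow(31946, Rational(1, 2))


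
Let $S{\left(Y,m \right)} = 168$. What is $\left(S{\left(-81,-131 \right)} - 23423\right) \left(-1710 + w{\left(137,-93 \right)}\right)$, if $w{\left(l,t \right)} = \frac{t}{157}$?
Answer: $\frac{6245432565}{157} \approx 3.978 \cdot 10^{7}$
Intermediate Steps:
$w{\left(l,t \right)} = \frac{t}{157}$ ($w{\left(l,t \right)} = t \frac{1}{157} = \frac{t}{157}$)
$\left(S{\left(-81,-131 \right)} - 23423\right) \left(-1710 + w{\left(137,-93 \right)}\right) = \left(168 - 23423\right) \left(-1710 + \frac{1}{157} \left(-93\right)\right) = - 23255 \left(-1710 - \frac{93}{157}\right) = \left(-23255\right) \left(- \frac{268563}{157}\right) = \frac{6245432565}{157}$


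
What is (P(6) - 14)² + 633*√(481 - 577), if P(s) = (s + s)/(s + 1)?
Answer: 7396/49 + 2532*I*√6 ≈ 150.94 + 6202.1*I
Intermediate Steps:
P(s) = 2*s/(1 + s) (P(s) = (2*s)/(1 + s) = 2*s/(1 + s))
(P(6) - 14)² + 633*√(481 - 577) = (2*6/(1 + 6) - 14)² + 633*√(481 - 577) = (2*6/7 - 14)² + 633*√(-96) = (2*6*(⅐) - 14)² + 633*(4*I*√6) = (12/7 - 14)² + 2532*I*√6 = (-86/7)² + 2532*I*√6 = 7396/49 + 2532*I*√6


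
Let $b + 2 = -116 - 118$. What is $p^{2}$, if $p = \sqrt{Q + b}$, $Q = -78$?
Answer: $-314$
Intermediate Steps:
$b = -236$ ($b = -2 - 234 = -236$)
$p = i \sqrt{314}$ ($p = \sqrt{-78 - 236} = \sqrt{-314} = i \sqrt{314} \approx 17.72 i$)
$p^{2} = \left(i \sqrt{314}\right)^{2} = -314$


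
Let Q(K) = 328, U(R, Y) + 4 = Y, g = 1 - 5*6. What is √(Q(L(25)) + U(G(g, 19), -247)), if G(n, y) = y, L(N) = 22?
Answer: √77 ≈ 8.7750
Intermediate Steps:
g = -29 (g = 1 - 30 = -29)
U(R, Y) = -4 + Y
√(Q(L(25)) + U(G(g, 19), -247)) = √(328 + (-4 - 247)) = √(328 - 251) = √77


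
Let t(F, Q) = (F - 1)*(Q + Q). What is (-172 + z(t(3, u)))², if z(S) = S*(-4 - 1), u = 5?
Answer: 73984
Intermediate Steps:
t(F, Q) = 2*Q*(-1 + F) (t(F, Q) = (-1 + F)*(2*Q) = 2*Q*(-1 + F))
z(S) = -5*S (z(S) = S*(-5) = -5*S)
(-172 + z(t(3, u)))² = (-172 - 10*5*(-1 + 3))² = (-172 - 10*5*2)² = (-172 - 5*20)² = (-172 - 100)² = (-272)² = 73984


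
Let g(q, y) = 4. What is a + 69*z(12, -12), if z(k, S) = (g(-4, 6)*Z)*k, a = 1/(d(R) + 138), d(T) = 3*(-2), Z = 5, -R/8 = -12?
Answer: 2185921/132 ≈ 16560.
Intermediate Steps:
R = 96 (R = -8*(-12) = 96)
d(T) = -6
a = 1/132 (a = 1/(-6 + 138) = 1/132 ≈ 0.0075758)
z(k, S) = 20*k (z(k, S) = (4*5)*k = 20*k)
a + 69*z(12, -12) = 1/132 + 69*(20*12) = 1/132 + 69*240 = 1/132 + 16560 = 2185921/132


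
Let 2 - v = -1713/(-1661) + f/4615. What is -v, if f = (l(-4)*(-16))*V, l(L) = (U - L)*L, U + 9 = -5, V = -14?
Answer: 1491405/1533103 ≈ 0.97280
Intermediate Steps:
U = -14 (U = -9 - 5 = -14)
l(L) = L*(-14 - L) (l(L) = (-14 - L)*L = L*(-14 - L))
f = 8960 (f = (-1*(-4)*(14 - 4)*(-16))*(-14) = (-1*(-4)*10*(-16))*(-14) = (40*(-16))*(-14) = -640*(-14) = 8960)
v = -1491405/1533103 (v = 2 - (-1713/(-1661) + 8960/4615) = 2 - (-1713*(-1/1661) + 8960*(1/4615)) = 2 - (1713/1661 + 1792/923) = 2 - 1*4557611/1533103 = 2 - 4557611/1533103 = -1491405/1533103 ≈ -0.97280)
-v = -1*(-1491405/1533103) = 1491405/1533103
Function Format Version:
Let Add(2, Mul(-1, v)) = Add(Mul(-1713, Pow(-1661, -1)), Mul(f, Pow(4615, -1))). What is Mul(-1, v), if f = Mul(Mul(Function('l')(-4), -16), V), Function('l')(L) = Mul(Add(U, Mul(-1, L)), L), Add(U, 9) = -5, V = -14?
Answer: Rational(1491405, 1533103) ≈ 0.97280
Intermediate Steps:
U = -14 (U = Add(-9, -5) = -14)
Function('l')(L) = Mul(L, Add(-14, Mul(-1, L))) (Function('l')(L) = Mul(Add(-14, Mul(-1, L)), L) = Mul(L, Add(-14, Mul(-1, L))))
f = 8960 (f = Mul(Mul(Mul(-1, -4, Add(14, -4)), -16), -14) = Mul(Mul(Mul(-1, -4, 10), -16), -14) = Mul(Mul(40, -16), -14) = Mul(-640, -14) = 8960)
v = Rational(-1491405, 1533103) (v = Add(2, Mul(-1, Add(Mul(-1713, Pow(-1661, -1)), Mul(8960, Pow(4615, -1))))) = Add(2, Mul(-1, Add(Mul(-1713, Rational(-1, 1661)), Mul(8960, Rational(1, 4615))))) = Add(2, Mul(-1, Add(Rational(1713, 1661), Rational(1792, 923)))) = Add(2, Mul(-1, Rational(4557611, 1533103))) = Add(2, Rational(-4557611, 1533103)) = Rational(-1491405, 1533103) ≈ -0.97280)
Mul(-1, v) = Mul(-1, Rational(-1491405, 1533103)) = Rational(1491405, 1533103)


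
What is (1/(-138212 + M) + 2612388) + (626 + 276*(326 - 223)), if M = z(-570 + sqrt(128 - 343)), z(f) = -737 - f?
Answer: 50580306834109973/19148747856 + I*sqrt(215)/19148747856 ≈ 2.6414e+6 + 7.6574e-10*I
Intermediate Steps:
M = -167 - I*sqrt(215) (M = -737 - (-570 + sqrt(128 - 343)) = -737 - (-570 + sqrt(-215)) = -737 - (-570 + I*sqrt(215)) = -737 + (570 - I*sqrt(215)) = -167 - I*sqrt(215) ≈ -167.0 - 14.663*I)
(1/(-138212 + M) + 2612388) + (626 + 276*(326 - 223)) = (1/(-138212 + (-167 - I*sqrt(215))) + 2612388) + (626 + 276*(326 - 223)) = (1/(-138379 - I*sqrt(215)) + 2612388) + (626 + 276*103) = (2612388 + 1/(-138379 - I*sqrt(215))) + (626 + 28428) = (2612388 + 1/(-138379 - I*sqrt(215))) + 29054 = 2641442 + 1/(-138379 - I*sqrt(215))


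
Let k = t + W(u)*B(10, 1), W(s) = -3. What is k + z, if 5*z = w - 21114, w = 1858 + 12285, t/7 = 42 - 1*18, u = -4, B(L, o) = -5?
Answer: -6056/5 ≈ -1211.2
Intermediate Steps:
t = 168 (t = 7*(42 - 1*18) = 7*(42 - 18) = 7*24 = 168)
w = 14143
z = -6971/5 (z = (14143 - 21114)/5 = (⅕)*(-6971) = -6971/5 ≈ -1394.2)
k = 183 (k = 168 - 3*(-5) = 168 + 15 = 183)
k + z = 183 - 6971/5 = -6056/5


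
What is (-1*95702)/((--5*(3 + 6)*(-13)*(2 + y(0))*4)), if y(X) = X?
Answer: 47851/2340 ≈ 20.449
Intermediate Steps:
(-1*95702)/((--5*(3 + 6)*(-13)*(2 + y(0))*4)) = (-1*95702)/((--5*(3 + 6)*(-13)*(2 + 0)*4)) = -95702/((--5*9*(-13)*2*4)) = -95702/((-(-45*(-13))*8)) = -95702/((-585*8)) = -95702/((-1*4680)) = -95702/(-4680) = -95702*(-1/4680) = 47851/2340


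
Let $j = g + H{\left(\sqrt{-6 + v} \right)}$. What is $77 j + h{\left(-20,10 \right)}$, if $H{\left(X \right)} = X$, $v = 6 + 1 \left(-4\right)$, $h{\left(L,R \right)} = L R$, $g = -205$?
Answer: $-15985 + 154 i \approx -15985.0 + 154.0 i$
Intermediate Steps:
$v = 2$ ($v = 6 - 4 = 2$)
$j = -205 + 2 i$ ($j = -205 + \sqrt{-6 + 2} = -205 + \sqrt{-4} = -205 + 2 i \approx -205.0 + 2.0 i$)
$77 j + h{\left(-20,10 \right)} = 77 \left(-205 + 2 i\right) - 200 = \left(-15785 + 154 i\right) - 200 = -15985 + 154 i$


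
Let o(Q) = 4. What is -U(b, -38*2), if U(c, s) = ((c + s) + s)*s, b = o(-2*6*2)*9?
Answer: -8816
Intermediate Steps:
b = 36 (b = 4*9 = 36)
U(c, s) = s*(c + 2*s) (U(c, s) = (c + 2*s)*s = s*(c + 2*s))
-U(b, -38*2) = -(-38*2)*(36 + 2*(-38*2)) = -(-76)*(36 + 2*(-76)) = -(-76)*(36 - 152) = -(-76)*(-116) = -1*8816 = -8816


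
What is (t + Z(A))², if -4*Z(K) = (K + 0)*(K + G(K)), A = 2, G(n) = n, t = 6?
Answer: 16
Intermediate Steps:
Z(K) = -K²/2 (Z(K) = -(K + 0)*(K + K)/4 = -K*2*K/4 = -K²/2)
(t + Z(A))² = (6 - ½*2²)² = (6 - ½*4)² = (6 - 2)² = 4² = 16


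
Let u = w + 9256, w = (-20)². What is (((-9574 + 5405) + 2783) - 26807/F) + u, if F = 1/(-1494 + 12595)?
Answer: -297576237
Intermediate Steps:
F = 1/11101 ≈ 9.0082e-5
w = 400
u = 9656 (u = 400 + 9256 = 9656)
(((-9574 + 5405) + 2783) - 26807/F) + u = (((-9574 + 5405) + 2783) - 26807/1/11101) + 9656 = ((-4169 + 2783) - 26807*11101) + 9656 = (-1386 - 297584507) + 9656 = -297585893 + 9656 = -297576237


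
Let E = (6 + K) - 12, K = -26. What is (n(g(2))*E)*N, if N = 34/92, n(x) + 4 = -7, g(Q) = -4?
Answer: 2992/23 ≈ 130.09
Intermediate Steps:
n(x) = -11 (n(x) = -4 - 7 = -11)
N = 17/46 (N = 34*(1/92) = 17/46 ≈ 0.36957)
E = -32 (E = (6 - 26) - 12 = -20 - 12 = -32)
(n(g(2))*E)*N = -11*(-32)*(17/46) = 352*(17/46) = 2992/23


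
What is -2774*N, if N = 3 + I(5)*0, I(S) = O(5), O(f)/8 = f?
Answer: -8322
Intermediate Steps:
O(f) = 8*f
I(S) = 40 (I(S) = 8*5 = 40)
N = 3 (N = 3 + 40*0 = 3 + 0 = 3)
-2774*N = -2774*3 = -8322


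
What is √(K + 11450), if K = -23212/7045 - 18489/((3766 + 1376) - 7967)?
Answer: √7258512363025207/796085 ≈ 107.02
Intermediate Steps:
K = 12936221/3980425 (K = -23212*1/7045 - 18489/(5142 - 7967) = -23212/7045 - 18489/(-2825) = -23212/7045 - 18489*(-1/2825) = -23212/7045 + 18489/2825 = 12936221/3980425 ≈ 3.2500)
√(K + 11450) = √(12936221/3980425 + 11450) = √(45588802471/3980425) = √7258512363025207/796085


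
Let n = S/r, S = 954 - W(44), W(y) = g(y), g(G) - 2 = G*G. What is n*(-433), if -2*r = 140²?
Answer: -53259/1225 ≈ -43.477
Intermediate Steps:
g(G) = 2 + G² (g(G) = 2 + G*G = 2 + G²)
W(y) = 2 + y²
S = -984 (S = 954 - (2 + 44²) = 954 - (2 + 1936) = 954 - 1*1938 = 954 - 1938 = -984)
r = -9800 (r = -½*140² = -½*19600 = -9800)
n = 123/1225 (n = -984/(-9800) = -984*(-1/9800) = 123/1225 ≈ 0.10041)
n*(-433) = (123/1225)*(-433) = -53259/1225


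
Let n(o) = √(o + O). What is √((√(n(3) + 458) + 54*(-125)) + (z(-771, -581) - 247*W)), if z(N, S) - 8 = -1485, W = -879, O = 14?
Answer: √(208886 + √(458 + √17)) ≈ 457.06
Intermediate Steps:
z(N, S) = -1477 (z(N, S) = 8 - 1485 = -1477)
n(o) = √(14 + o) (n(o) = √(o + 14) = √(14 + o))
√((√(n(3) + 458) + 54*(-125)) + (z(-771, -581) - 247*W)) = √((√(√(14 + 3) + 458) + 54*(-125)) + (-1477 - 247*(-879))) = √((√(√17 + 458) - 6750) + (-1477 - 1*(-217113))) = √((√(458 + √17) - 6750) + (-1477 + 217113)) = √((-6750 + √(458 + √17)) + 215636) = √(208886 + √(458 + √17))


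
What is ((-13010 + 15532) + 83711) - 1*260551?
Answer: -174318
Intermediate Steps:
((-13010 + 15532) + 83711) - 1*260551 = (2522 + 83711) - 260551 = 86233 - 260551 = -174318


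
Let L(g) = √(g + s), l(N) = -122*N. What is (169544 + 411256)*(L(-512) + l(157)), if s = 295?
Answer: -11124643200 + 580800*I*√217 ≈ -1.1125e+10 + 8.5557e+6*I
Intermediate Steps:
L(g) = √(295 + g) (L(g) = √(g + 295) = √(295 + g))
(169544 + 411256)*(L(-512) + l(157)) = (169544 + 411256)*(√(295 - 512) - 122*157) = 580800*(√(-217) - 19154) = 580800*(I*√217 - 19154) = 580800*(-19154 + I*√217) = -11124643200 + 580800*I*√217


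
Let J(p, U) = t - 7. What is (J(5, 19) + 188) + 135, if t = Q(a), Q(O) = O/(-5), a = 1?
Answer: 1579/5 ≈ 315.80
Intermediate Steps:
Q(O) = -O/5 (Q(O) = O*(-⅕) = -O/5)
t = -⅕ (t = -⅕*1 = -⅕ ≈ -0.20000)
J(p, U) = -36/5 (J(p, U) = -⅕ - 7 = -36/5)
(J(5, 19) + 188) + 135 = (-36/5 + 188) + 135 = 904/5 + 135 = 1579/5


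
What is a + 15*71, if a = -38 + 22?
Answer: 1049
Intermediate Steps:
a = -16
a + 15*71 = -16 + 15*71 = -16 + 1065 = 1049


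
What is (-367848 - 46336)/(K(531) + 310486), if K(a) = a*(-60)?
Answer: -207092/139313 ≈ -1.4865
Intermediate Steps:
K(a) = -60*a
(-367848 - 46336)/(K(531) + 310486) = (-367848 - 46336)/(-60*531 + 310486) = -414184/(-31860 + 310486) = -414184/278626 = -414184*1/278626 = -207092/139313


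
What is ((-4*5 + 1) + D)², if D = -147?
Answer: 27556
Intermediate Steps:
((-4*5 + 1) + D)² = ((-4*5 + 1) - 147)² = ((-20 + 1) - 147)² = (-19 - 147)² = (-166)² = 27556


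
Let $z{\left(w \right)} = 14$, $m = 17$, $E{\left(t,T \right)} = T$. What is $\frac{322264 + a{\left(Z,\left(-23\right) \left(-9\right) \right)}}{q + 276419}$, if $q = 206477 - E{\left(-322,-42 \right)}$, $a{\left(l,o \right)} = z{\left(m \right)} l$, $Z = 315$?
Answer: $\frac{163337}{241469} \approx 0.67643$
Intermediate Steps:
$a{\left(l,o \right)} = 14 l$
$q = 206519$ ($q = 206477 - -42 = 206477 + 42 = 206519$)
$\frac{322264 + a{\left(Z,\left(-23\right) \left(-9\right) \right)}}{q + 276419} = \frac{322264 + 14 \cdot 315}{206519 + 276419} = \frac{322264 + 4410}{482938} = 326674 \cdot \frac{1}{482938} = \frac{163337}{241469}$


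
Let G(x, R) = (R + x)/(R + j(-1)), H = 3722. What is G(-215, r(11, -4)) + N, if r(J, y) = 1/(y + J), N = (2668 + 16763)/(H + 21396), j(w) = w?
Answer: 18947029/75354 ≈ 251.44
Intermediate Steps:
N = 19431/25118 (N = (2668 + 16763)/(3722 + 21396) = 19431/25118 ≈ 0.77359)
r(J, y) = 1/(J + y)
G(x, R) = (R + x)/(-1 + R) (G(x, R) = (R + x)/(R - 1) = (R + x)/(-1 + R))
G(-215, r(11, -4)) + N = (1/(11 - 4) - 215)/(-1 + 1/(11 - 4)) + 19431/25118 = (1/7 - 215)/(-1 + 1/7) + 19431/25118 = (⅐ - 215)/(-1 + ⅐) + 19431/25118 = -1504/7/(-6/7) + 19431/25118 = -7/6*(-1504/7) + 19431/25118 = 752/3 + 19431/25118 = 18947029/75354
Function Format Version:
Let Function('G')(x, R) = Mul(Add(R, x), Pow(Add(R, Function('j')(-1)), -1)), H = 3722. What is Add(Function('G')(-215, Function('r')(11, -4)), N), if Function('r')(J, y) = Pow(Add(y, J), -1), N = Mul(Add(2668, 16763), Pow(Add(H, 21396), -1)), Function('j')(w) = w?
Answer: Rational(18947029, 75354) ≈ 251.44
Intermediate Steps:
N = Rational(19431, 25118) (N = Mul(Add(2668, 16763), Pow(Add(3722, 21396), -1)) = Mul(19431, Pow(25118, -1)) = Mul(19431, Rational(1, 25118)) = Rational(19431, 25118) ≈ 0.77359)
Function('r')(J, y) = Pow(Add(J, y), -1)
Function('G')(x, R) = Mul(Pow(Add(-1, R), -1), Add(R, x)) (Function('G')(x, R) = Mul(Add(R, x), Pow(Add(R, -1), -1)) = Mul(Add(R, x), Pow(Add(-1, R), -1)) = Mul(Pow(Add(-1, R), -1), Add(R, x)))
Add(Function('G')(-215, Function('r')(11, -4)), N) = Add(Mul(Pow(Add(-1, Pow(Add(11, -4), -1)), -1), Add(Pow(Add(11, -4), -1), -215)), Rational(19431, 25118)) = Add(Mul(Pow(Add(-1, Pow(7, -1)), -1), Add(Pow(7, -1), -215)), Rational(19431, 25118)) = Add(Mul(Pow(Add(-1, Rational(1, 7)), -1), Add(Rational(1, 7), -215)), Rational(19431, 25118)) = Add(Mul(Pow(Rational(-6, 7), -1), Rational(-1504, 7)), Rational(19431, 25118)) = Add(Mul(Rational(-7, 6), Rational(-1504, 7)), Rational(19431, 25118)) = Add(Rational(752, 3), Rational(19431, 25118)) = Rational(18947029, 75354)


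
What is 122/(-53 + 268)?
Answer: 122/215 ≈ 0.56744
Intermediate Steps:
122/(-53 + 268) = 122/215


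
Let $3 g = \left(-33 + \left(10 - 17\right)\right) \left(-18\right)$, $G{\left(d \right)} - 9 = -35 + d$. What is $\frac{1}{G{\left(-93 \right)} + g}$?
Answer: $\frac{1}{121} \approx 0.0082645$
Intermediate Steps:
$G{\left(d \right)} = -26 + d$ ($G{\left(d \right)} = 9 + \left(-35 + d\right) = -26 + d$)
$g = 240$ ($g = \frac{\left(-33 + \left(10 - 17\right)\right) \left(-18\right)}{3} = \frac{\left(-33 - 7\right) \left(-18\right)}{3} = \frac{\left(-40\right) \left(-18\right)}{3} = \frac{1}{3} \cdot 720 = 240$)
$\frac{1}{G{\left(-93 \right)} + g} = \frac{1}{\left(-26 - 93\right) + 240} = \frac{1}{-119 + 240} = \frac{1}{121}$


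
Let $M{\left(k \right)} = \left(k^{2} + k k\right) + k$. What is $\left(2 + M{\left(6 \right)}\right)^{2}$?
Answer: $6400$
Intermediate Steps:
$M{\left(k \right)} = k + 2 k^{2}$ ($M{\left(k \right)} = \left(k^{2} + k^{2}\right) + k = 2 k^{2} + k = k + 2 k^{2}$)
$\left(2 + M{\left(6 \right)}\right)^{2} = \left(2 + 6 \left(1 + 2 \cdot 6\right)\right)^{2} = \left(2 + 6 \left(1 + 12\right)\right)^{2} = \left(2 + 6 \cdot 13\right)^{2} = \left(2 + 78\right)^{2} = 80^{2} = 6400$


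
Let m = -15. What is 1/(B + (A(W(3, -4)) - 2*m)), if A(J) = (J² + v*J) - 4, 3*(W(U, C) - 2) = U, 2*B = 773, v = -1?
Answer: 2/837 ≈ 0.0023895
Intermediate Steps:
B = 773/2 (B = (½)*773 = 773/2 ≈ 386.50)
W(U, C) = 2 + U/3
A(J) = -4 + J² - J (A(J) = (J² - J) - 4 = -4 + J² - J)
1/(B + (A(W(3, -4)) - 2*m)) = 1/(773/2 + ((-4 + (2 + (⅓)*3)² - (2 + (⅓)*3)) - 2*(-15))) = 1/(773/2 + ((-4 + (2 + 1)² - (2 + 1)) + 30)) = 1/(773/2 + ((-4 + 3² - 1*3) + 30)) = 1/(773/2 + ((-4 + 9 - 3) + 30)) = 1/(773/2 + (2 + 30)) = 1/(773/2 + 32) = 1/(837/2) = 2/837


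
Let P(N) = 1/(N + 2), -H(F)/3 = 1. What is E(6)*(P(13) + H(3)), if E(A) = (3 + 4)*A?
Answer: -616/5 ≈ -123.20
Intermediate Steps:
H(F) = -3 (H(F) = -3*1 = -3)
P(N) = 1/(2 + N)
E(A) = 7*A
E(6)*(P(13) + H(3)) = (7*6)*(1/(2 + 13) - 3) = 42*(1/15 - 3) = 42*(-44/15) = -616/5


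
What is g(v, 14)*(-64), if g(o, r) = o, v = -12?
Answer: 768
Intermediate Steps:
g(v, 14)*(-64) = -12*(-64) = 768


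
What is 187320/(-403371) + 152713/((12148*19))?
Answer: 6121430561/31034289084 ≈ 0.19725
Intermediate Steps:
187320/(-403371) + 152713/((12148*19)) = 187320*(-1/403371) + 152713/230812 = -62440/134457 + 152713*(1/230812) = -62440/134457 + 152713/230812 = 6121430561/31034289084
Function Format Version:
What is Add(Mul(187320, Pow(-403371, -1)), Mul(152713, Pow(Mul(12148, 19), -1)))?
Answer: Rational(6121430561, 31034289084) ≈ 0.19725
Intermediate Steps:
Add(Mul(187320, Pow(-403371, -1)), Mul(152713, Pow(Mul(12148, 19), -1))) = Add(Mul(187320, Rational(-1, 403371)), Mul(152713, Pow(230812, -1))) = Add(Rational(-62440, 134457), Mul(152713, Rational(1, 230812))) = Add(Rational(-62440, 134457), Rational(152713, 230812)) = Rational(6121430561, 31034289084)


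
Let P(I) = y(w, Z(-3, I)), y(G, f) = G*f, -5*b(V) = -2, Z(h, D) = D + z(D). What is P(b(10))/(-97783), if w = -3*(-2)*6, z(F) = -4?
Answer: 648/488915 ≈ 0.0013254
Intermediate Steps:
w = 36 (w = 6*6 = 36)
Z(h, D) = -4 + D (Z(h, D) = D - 4 = -4 + D)
b(V) = ⅖ (b(V) = -⅕*(-2) = ⅖)
P(I) = -144 + 36*I (P(I) = 36*(-4 + I) = -144 + 36*I)
P(b(10))/(-97783) = (-144 + 36*(⅖))/(-97783) = (-144 + 72/5)*(-1/97783) = -648/5*(-1/97783) = 648/488915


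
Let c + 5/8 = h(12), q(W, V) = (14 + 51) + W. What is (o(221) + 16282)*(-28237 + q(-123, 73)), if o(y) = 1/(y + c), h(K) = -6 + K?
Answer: -834326459450/1811 ≈ -4.6070e+8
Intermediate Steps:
q(W, V) = 65 + W
c = 43/8 (c = -5/8 + (-6 + 12) = -5/8 + 6 = 43/8 ≈ 5.3750)
o(y) = 1/(43/8 + y) (o(y) = 1/(y + 43/8) = 1/(43/8 + y))
(o(221) + 16282)*(-28237 + q(-123, 73)) = (8/(43 + 8*221) + 16282)*(-28237 + (65 - 123)) = (8/(43 + 1768) + 16282)*(-28237 - 58) = (8/1811 + 16282)*(-28295) = (29486710/1811)*(-28295) = -834326459450/1811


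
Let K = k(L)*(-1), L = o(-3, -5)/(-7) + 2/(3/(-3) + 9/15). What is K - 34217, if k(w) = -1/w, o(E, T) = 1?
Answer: -1231819/36 ≈ -34217.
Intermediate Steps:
L = -36/7 (L = 1/(-7) + 2/(3/(-3) + 9/15) = 1*(-1/7) + 2/(3*(-1/3) + 9*(1/15)) = -1/7 + 2/(-1 + 3/5) = -1/7 + 2/(-2/5) = -1/7 + 2*(-5/2) = -1/7 - 5 = -36/7 ≈ -5.1429)
K = -7/36 (K = -1/(-36/7)*(-1) = -1*(-7/36)*(-1) = (7/36)*(-1) = -7/36 ≈ -0.19444)
K - 34217 = -7/36 - 34217 = -1231819/36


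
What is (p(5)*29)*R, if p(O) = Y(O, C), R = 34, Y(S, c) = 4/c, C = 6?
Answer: 1972/3 ≈ 657.33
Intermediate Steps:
p(O) = ⅔ (p(O) = 4/6 = 4*(⅙) = ⅔)
(p(5)*29)*R = ((⅔)*29)*34 = (58/3)*34 = 1972/3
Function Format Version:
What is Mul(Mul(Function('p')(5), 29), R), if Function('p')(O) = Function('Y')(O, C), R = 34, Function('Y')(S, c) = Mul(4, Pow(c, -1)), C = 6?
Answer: Rational(1972, 3) ≈ 657.33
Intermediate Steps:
Function('p')(O) = Rational(2, 3) (Function('p')(O) = Mul(4, Pow(6, -1)) = Mul(4, Rational(1, 6)) = Rational(2, 3))
Mul(Mul(Function('p')(5), 29), R) = Mul(Mul(Rational(2, 3), 29), 34) = Mul(Rational(58, 3), 34) = Rational(1972, 3)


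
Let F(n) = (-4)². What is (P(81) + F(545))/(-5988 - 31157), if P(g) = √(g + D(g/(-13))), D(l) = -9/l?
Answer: -16/37145 - √742/111435 ≈ -0.00067519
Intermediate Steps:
F(n) = 16
P(g) = √(g + 117/g) (P(g) = √(g - 9*(-13/g)) = √(g - (-117)/g) = √(g + 117/g))
(P(81) + F(545))/(-5988 - 31157) = (√(81 + 117/81) + 16)/(-5988 - 31157) = (√(81 + 117*(1/81)) + 16)/(-37145) = (√(81 + 13/9) + 16)*(-1/37145) = (√(742/9) + 16)*(-1/37145) = (√742/3 + 16)*(-1/37145) = (16 + √742/3)*(-1/37145) = -16/37145 - √742/111435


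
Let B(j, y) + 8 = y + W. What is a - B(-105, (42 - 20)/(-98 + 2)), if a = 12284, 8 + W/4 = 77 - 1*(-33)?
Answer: 570443/48 ≈ 11884.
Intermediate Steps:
W = 408 (W = -32 + 4*(77 - 1*(-33)) = -32 + 4*(77 + 33) = -32 + 4*110 = -32 + 440 = 408)
B(j, y) = 400 + y (B(j, y) = -8 + (y + 408) = -8 + (408 + y) = 400 + y)
a - B(-105, (42 - 20)/(-98 + 2)) = 12284 - (400 + (42 - 20)/(-98 + 2)) = 12284 - (400 + 22/(-96)) = 12284 - (400 + 22*(-1/96)) = 12284 - (400 - 11/48) = 12284 - 1*19189/48 = 12284 - 19189/48 = 570443/48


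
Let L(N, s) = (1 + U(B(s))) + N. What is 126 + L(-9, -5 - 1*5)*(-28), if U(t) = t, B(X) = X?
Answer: 630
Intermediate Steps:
L(N, s) = 1 + N + s (L(N, s) = (1 + s) + N = 1 + N + s)
126 + L(-9, -5 - 1*5)*(-28) = 126 + (1 - 9 + (-5 - 1*5))*(-28) = 126 + (1 - 9 + (-5 - 5))*(-28) = 126 + (1 - 9 - 10)*(-28) = 126 - 18*(-28) = 126 + 504 = 630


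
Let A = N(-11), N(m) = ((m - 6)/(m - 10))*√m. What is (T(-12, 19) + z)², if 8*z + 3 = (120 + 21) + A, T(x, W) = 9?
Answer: 19444921/28224 + 85*I*√11/16 ≈ 688.95 + 17.62*I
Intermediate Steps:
N(m) = √m*(-6 + m)/(-10 + m) (N(m) = ((-6 + m)/(-10 + m))*√m = √m*(-6 + m)/(-10 + m))
A = 17*I*√11/21 (A = √(-11)*(-6 - 11)/(-10 - 11) = (I*√11)*(-17)/(-21) = (I*√11)*(-1/21)*(-17) = 17*I*√11/21 ≈ 2.6849*I)
z = 69/4 + 17*I*√11/168 (z = -3/8 + ((120 + 21) + 17*I*√11/21)/8 = -3/8 + (141 + 17*I*√11/21)/8 = -3/8 + (141/8 + 17*I*√11/168) = 69/4 + 17*I*√11/168 ≈ 17.25 + 0.33561*I)
(T(-12, 19) + z)² = (9 + (69/4 + 17*I*√11/168))² = (105/4 + 17*I*√11/168)²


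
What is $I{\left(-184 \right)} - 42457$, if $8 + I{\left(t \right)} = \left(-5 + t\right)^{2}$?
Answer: $-6744$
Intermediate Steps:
$I{\left(t \right)} = -8 + \left(-5 + t\right)^{2}$
$I{\left(-184 \right)} - 42457 = \left(-8 + \left(-5 - 184\right)^{2}\right) - 42457 = \left(-8 + \left(-189\right)^{2}\right) - 42457 = \left(-8 + 35721\right) - 42457 = 35713 - 42457 = -6744$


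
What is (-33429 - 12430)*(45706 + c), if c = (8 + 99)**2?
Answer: -2621071145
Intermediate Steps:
c = 11449 (c = 107**2 = 11449)
(-33429 - 12430)*(45706 + c) = (-33429 - 12430)*(45706 + 11449) = -45859*57155 = -2621071145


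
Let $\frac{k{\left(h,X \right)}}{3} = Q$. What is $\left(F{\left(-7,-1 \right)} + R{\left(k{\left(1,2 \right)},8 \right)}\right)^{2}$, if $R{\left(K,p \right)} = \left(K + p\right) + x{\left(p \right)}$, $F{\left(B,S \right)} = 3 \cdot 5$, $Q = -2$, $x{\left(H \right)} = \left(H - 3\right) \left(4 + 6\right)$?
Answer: $4489$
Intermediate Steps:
$x{\left(H \right)} = -30 + 10 H$ ($x{\left(H \right)} = \left(-3 + H\right) 10 = -30 + 10 H$)
$F{\left(B,S \right)} = 15$
$k{\left(h,X \right)} = -6$ ($k{\left(h,X \right)} = 3 \left(-2\right) = -6$)
$R{\left(K,p \right)} = -30 + K + 11 p$ ($R{\left(K,p \right)} = \left(K + p\right) + \left(-30 + 10 p\right) = -30 + K + 11 p$)
$\left(F{\left(-7,-1 \right)} + R{\left(k{\left(1,2 \right)},8 \right)}\right)^{2} = \left(15 - -52\right)^{2} = \left(15 + 52\right)^{2} = 67^{2} = 4489$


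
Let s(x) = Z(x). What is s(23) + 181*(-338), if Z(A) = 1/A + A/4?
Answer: -5627843/92 ≈ -61172.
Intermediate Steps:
Z(A) = 1/A + A/4 (Z(A) = 1/A + A*(¼) = 1/A + A/4)
s(x) = 1/x + x/4
s(23) + 181*(-338) = (1/23 + (¼)*23) + 181*(-338) = (1/23 + 23/4) - 61178 = 533/92 - 61178 = -5627843/92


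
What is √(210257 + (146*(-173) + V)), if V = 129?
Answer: 2*√46282 ≈ 430.27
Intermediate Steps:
√(210257 + (146*(-173) + V)) = √(210257 + (146*(-173) + 129)) = √(210257 + (-25258 + 129)) = √(210257 - 25129) = √185128 = 2*√46282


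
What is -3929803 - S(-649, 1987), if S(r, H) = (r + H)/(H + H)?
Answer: -7808519230/1987 ≈ -3.9298e+6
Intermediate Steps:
S(r, H) = (H + r)/(2*H) (S(r, H) = (H + r)/((2*H)) = (H + r)*(1/(2*H)) = (H + r)/(2*H))
-3929803 - S(-649, 1987) = -3929803 - (1987 - 649)/(2*1987) = -3929803 - 1338/(2*1987) = -3929803 - 1*669/1987 = -3929803 - 669/1987 = -7808519230/1987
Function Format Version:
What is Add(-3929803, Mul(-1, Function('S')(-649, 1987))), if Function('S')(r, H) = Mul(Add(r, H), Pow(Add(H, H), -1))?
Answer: Rational(-7808519230, 1987) ≈ -3.9298e+6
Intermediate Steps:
Function('S')(r, H) = Mul(Rational(1, 2), Pow(H, -1), Add(H, r)) (Function('S')(r, H) = Mul(Add(H, r), Pow(Mul(2, H), -1)) = Mul(Add(H, r), Mul(Rational(1, 2), Pow(H, -1))) = Mul(Rational(1, 2), Pow(H, -1), Add(H, r)))
Add(-3929803, Mul(-1, Function('S')(-649, 1987))) = Add(-3929803, Mul(-1, Mul(Rational(1, 2), Pow(1987, -1), Add(1987, -649)))) = Add(-3929803, Mul(-1, Mul(Rational(1, 2), Rational(1, 1987), 1338))) = Add(-3929803, Mul(-1, Rational(669, 1987))) = Add(-3929803, Rational(-669, 1987)) = Rational(-7808519230, 1987)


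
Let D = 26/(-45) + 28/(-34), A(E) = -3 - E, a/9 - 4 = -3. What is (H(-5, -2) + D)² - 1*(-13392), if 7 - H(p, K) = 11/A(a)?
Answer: 125794815169/9363600 ≈ 13434.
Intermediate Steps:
a = 9 (a = 36 + 9*(-3) = 36 - 27 = 9)
H(p, K) = 95/12 (H(p, K) = 7 - 11/(-3 - 1*9) = 7 - 11/(-3 - 9) = 7 - 11/(-12) = 7 - 11*(-1)/12 = 7 - 1*(-11/12) = 7 + 11/12 = 95/12)
D = -1072/765 (D = 26*(-1/45) + 28*(-1/34) = -26/45 - 14/17 = -1072/765 ≈ -1.4013)
(H(-5, -2) + D)² - 1*(-13392) = (95/12 - 1072/765)² - 1*(-13392) = (19937/3060)² + 13392 = 397483969/9363600 + 13392 = 125794815169/9363600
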